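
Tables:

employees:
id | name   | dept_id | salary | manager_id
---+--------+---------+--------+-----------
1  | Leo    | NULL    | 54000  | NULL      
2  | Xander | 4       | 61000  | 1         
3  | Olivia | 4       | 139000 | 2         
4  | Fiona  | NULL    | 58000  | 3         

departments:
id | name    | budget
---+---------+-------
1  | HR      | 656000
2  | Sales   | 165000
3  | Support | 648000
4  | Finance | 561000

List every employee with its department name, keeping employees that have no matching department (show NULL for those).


LEFT JOIN keeps every row from employees (the left table); where dept_id has no match in departments, the department columns become NULL. Walk through each employee:
  - employee 1 (Leo): dept_id=NULL, no match -> kept with NULL
  - employee 2 (Xander): dept_id=4 -> matches Finance
  - employee 3 (Olivia): dept_id=4 -> matches Finance
  - employee 4 (Fiona): dept_id=NULL, no match -> kept with NULL
All 4 rows appear; 2 have NULL department.

SQL:
SELECT a.name, b.name AS department
FROM employees a
LEFT JOIN departments b ON a.dept_id = b.id

Result:
name   | department
-------+-----------
Leo    | NULL      
Xander | Finance   
Olivia | Finance   
Fiona  | NULL      


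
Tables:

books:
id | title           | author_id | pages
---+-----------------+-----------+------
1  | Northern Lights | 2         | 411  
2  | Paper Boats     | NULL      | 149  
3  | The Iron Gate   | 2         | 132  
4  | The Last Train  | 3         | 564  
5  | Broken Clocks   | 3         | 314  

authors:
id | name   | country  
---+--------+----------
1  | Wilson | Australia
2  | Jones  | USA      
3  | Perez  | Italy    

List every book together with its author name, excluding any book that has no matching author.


INNER JOIN keeps only books rows whose author_id matches an id in authors. Walk through each book:
  - book 1 (Northern Lights): author_id=2 -> matches Jones
  - book 2 (Paper Boats): author_id=NULL, no match -> dropped
  - book 3 (The Iron Gate): author_id=2 -> matches Jones
  - book 4 (The Last Train): author_id=3 -> matches Perez
  - book 5 (Broken Clocks): author_id=3 -> matches Perez
So 1 of 5 rows is dropped.

SQL:
SELECT a.title, b.name AS author
FROM books a
INNER JOIN authors b ON a.author_id = b.id

Result:
title           | author
----------------+-------
Northern Lights | Jones 
The Iron Gate   | Jones 
The Last Train  | Perez 
Broken Clocks   | Perez 


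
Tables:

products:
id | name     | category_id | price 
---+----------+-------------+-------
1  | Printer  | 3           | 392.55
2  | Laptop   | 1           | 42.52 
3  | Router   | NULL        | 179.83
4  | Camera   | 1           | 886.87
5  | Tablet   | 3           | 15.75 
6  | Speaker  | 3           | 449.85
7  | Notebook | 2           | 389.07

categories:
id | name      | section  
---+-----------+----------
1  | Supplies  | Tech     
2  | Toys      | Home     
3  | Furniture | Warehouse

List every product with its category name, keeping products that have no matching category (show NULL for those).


LEFT JOIN keeps every row from products (the left table); where category_id has no match in categories, the category columns become NULL. Walk through each product:
  - product 1 (Printer): category_id=3 -> matches Furniture
  - product 2 (Laptop): category_id=1 -> matches Supplies
  - product 3 (Router): category_id=NULL, no match -> kept with NULL
  - product 4 (Camera): category_id=1 -> matches Supplies
  - product 5 (Tablet): category_id=3 -> matches Furniture
  - product 6 (Speaker): category_id=3 -> matches Furniture
  - product 7 (Notebook): category_id=2 -> matches Toys
All 7 rows appear; 1 has NULL category.

SQL:
SELECT a.name, b.name AS category
FROM products a
LEFT JOIN categories b ON a.category_id = b.id

Result:
name     | category 
---------+----------
Printer  | Furniture
Laptop   | Supplies 
Router   | NULL     
Camera   | Supplies 
Tablet   | Furniture
Speaker  | Furniture
Notebook | Toys     


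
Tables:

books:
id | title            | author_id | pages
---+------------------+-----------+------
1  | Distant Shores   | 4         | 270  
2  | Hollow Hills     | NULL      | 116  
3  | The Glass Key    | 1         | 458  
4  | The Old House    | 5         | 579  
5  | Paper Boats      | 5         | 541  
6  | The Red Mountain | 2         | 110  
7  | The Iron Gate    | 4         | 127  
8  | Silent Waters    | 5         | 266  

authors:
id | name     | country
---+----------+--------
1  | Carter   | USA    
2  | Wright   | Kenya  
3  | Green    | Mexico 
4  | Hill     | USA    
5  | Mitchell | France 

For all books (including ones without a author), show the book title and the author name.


LEFT JOIN keeps every row from books (the left table); where author_id has no match in authors, the author columns become NULL. Walk through each book:
  - book 1 (Distant Shores): author_id=4 -> matches Hill
  - book 2 (Hollow Hills): author_id=NULL, no match -> kept with NULL
  - book 3 (The Glass Key): author_id=1 -> matches Carter
  - book 4 (The Old House): author_id=5 -> matches Mitchell
  - book 5 (Paper Boats): author_id=5 -> matches Mitchell
  - book 6 (The Red Mountain): author_id=2 -> matches Wright
  - book 7 (The Iron Gate): author_id=4 -> matches Hill
  - book 8 (Silent Waters): author_id=5 -> matches Mitchell
All 8 rows appear; 1 has NULL author.

SQL:
SELECT a.title, b.name AS author
FROM books a
LEFT JOIN authors b ON a.author_id = b.id

Result:
title            | author  
-----------------+---------
Distant Shores   | Hill    
Hollow Hills     | NULL    
The Glass Key    | Carter  
The Old House    | Mitchell
Paper Boats      | Mitchell
The Red Mountain | Wright  
The Iron Gate    | Hill    
Silent Waters    | Mitchell


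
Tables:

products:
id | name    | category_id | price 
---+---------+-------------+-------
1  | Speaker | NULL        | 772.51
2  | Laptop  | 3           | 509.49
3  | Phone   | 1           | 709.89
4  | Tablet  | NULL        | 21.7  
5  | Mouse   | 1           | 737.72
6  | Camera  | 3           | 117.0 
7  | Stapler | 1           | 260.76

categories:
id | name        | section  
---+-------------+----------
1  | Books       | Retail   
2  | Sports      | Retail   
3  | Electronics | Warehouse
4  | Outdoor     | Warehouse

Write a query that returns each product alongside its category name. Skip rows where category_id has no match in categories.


INNER JOIN keeps only products rows whose category_id matches an id in categories. Walk through each product:
  - product 1 (Speaker): category_id=NULL, no match -> dropped
  - product 2 (Laptop): category_id=3 -> matches Electronics
  - product 3 (Phone): category_id=1 -> matches Books
  - product 4 (Tablet): category_id=NULL, no match -> dropped
  - product 5 (Mouse): category_id=1 -> matches Books
  - product 6 (Camera): category_id=3 -> matches Electronics
  - product 7 (Stapler): category_id=1 -> matches Books
So 2 of 7 rows are dropped.

SQL:
SELECT a.name, b.name AS category
FROM products a
INNER JOIN categories b ON a.category_id = b.id

Result:
name    | category   
--------+------------
Laptop  | Electronics
Phone   | Books      
Mouse   | Books      
Camera  | Electronics
Stapler | Books      


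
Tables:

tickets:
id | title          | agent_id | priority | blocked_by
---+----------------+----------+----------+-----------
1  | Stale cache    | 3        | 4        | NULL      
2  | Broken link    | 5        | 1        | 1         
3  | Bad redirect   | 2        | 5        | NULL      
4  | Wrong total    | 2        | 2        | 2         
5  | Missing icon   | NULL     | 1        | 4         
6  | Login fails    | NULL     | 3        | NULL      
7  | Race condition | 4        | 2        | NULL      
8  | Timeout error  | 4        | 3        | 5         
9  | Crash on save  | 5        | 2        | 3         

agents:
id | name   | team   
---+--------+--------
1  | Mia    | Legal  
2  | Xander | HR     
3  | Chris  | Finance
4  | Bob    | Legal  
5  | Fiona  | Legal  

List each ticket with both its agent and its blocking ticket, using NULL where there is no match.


Two LEFT JOINs from the same base table tickets: one to agents via agent_id, one to tickets itself via blocked_by. Both are LEFT so every ticket is preserved.
Match against agents:
  - ticket 1 (Stale cache): agent_id=3 -> matches Chris
  - ticket 2 (Broken link): agent_id=5 -> matches Fiona
  - ticket 3 (Bad redirect): agent_id=2 -> matches Xander
  - ticket 4 (Wrong total): agent_id=2 -> matches Xander
  - ticket 5 (Missing icon): agent_id=NULL, no match -> kept with NULL
  - ticket 6 (Login fails): agent_id=NULL, no match -> kept with NULL
  - ticket 7 (Race condition): agent_id=4 -> matches Bob
  - ticket 8 (Timeout error): agent_id=4 -> matches Bob
  - ticket 9 (Crash on save): agent_id=5 -> matches Fiona
Match against tickets (self):
  - ticket 1 (Stale cache): blocked_by=NULL -> NULL
  - ticket 2 (Broken link): blocked_by=1 -> Stale cache
  - ticket 3 (Bad redirect): blocked_by=NULL -> NULL
  - ticket 4 (Wrong total): blocked_by=2 -> Broken link
  - ticket 5 (Missing icon): blocked_by=4 -> Wrong total
  - ticket 6 (Login fails): blocked_by=NULL -> NULL
  - ticket 7 (Race condition): blocked_by=NULL -> NULL
  - ticket 8 (Timeout error): blocked_by=5 -> Missing icon
  - ticket 9 (Crash on save): blocked_by=3 -> Bad redirect

SQL:
SELECT a.title, b.name AS agent, c.title AS blocked_by
FROM tickets a
LEFT JOIN agents b ON a.agent_id = b.id
LEFT JOIN tickets c ON a.blocked_by = c.id

Result:
title          | agent  | blocked_by  
---------------+--------+-------------
Stale cache    | Chris  | NULL        
Broken link    | Fiona  | Stale cache 
Bad redirect   | Xander | NULL        
Wrong total    | Xander | Broken link 
Missing icon   | NULL   | Wrong total 
Login fails    | NULL   | NULL        
Race condition | Bob    | NULL        
Timeout error  | Bob    | Missing icon
Crash on save  | Fiona  | Bad redirect


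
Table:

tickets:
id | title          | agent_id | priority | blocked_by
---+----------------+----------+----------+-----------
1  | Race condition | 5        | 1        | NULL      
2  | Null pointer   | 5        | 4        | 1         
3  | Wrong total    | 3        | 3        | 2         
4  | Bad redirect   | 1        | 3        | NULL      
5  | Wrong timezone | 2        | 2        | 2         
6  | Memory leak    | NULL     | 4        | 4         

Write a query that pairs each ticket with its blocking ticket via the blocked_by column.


This is a self-join: tickets is joined to a second copy of itself, matching each row's blocked_by to another row's id. Use LEFT JOIN so rows with blocked_by=NULL are kept.
  - ticket 1 (Race condition): blocked_by=NULL -> NULL
  - ticket 2 (Null pointer): blocked_by=1 -> Race condition
  - ticket 3 (Wrong total): blocked_by=2 -> Null pointer
  - ticket 4 (Bad redirect): blocked_by=NULL -> NULL
  - ticket 5 (Wrong timezone): blocked_by=2 -> Null pointer
  - ticket 6 (Memory leak): blocked_by=4 -> Bad redirect

SQL:
SELECT a.title AS item, b.title AS blocked_by
FROM tickets a
LEFT JOIN tickets b ON a.blocked_by = b.id

Result:
item           | blocked_by    
---------------+---------------
Race condition | NULL          
Null pointer   | Race condition
Wrong total    | Null pointer  
Bad redirect   | NULL          
Wrong timezone | Null pointer  
Memory leak    | Bad redirect  


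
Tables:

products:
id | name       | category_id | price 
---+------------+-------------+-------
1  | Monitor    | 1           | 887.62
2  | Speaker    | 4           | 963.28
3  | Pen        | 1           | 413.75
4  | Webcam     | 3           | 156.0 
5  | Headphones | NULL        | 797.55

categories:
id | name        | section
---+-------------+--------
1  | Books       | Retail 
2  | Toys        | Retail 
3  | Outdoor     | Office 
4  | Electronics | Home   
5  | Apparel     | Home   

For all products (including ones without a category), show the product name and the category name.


LEFT JOIN keeps every row from products (the left table); where category_id has no match in categories, the category columns become NULL. Walk through each product:
  - product 1 (Monitor): category_id=1 -> matches Books
  - product 2 (Speaker): category_id=4 -> matches Electronics
  - product 3 (Pen): category_id=1 -> matches Books
  - product 4 (Webcam): category_id=3 -> matches Outdoor
  - product 5 (Headphones): category_id=NULL, no match -> kept with NULL
All 5 rows appear; 1 has NULL category.

SQL:
SELECT a.name, b.name AS category
FROM products a
LEFT JOIN categories b ON a.category_id = b.id

Result:
name       | category   
-----------+------------
Monitor    | Books      
Speaker    | Electronics
Pen        | Books      
Webcam     | Outdoor    
Headphones | NULL       


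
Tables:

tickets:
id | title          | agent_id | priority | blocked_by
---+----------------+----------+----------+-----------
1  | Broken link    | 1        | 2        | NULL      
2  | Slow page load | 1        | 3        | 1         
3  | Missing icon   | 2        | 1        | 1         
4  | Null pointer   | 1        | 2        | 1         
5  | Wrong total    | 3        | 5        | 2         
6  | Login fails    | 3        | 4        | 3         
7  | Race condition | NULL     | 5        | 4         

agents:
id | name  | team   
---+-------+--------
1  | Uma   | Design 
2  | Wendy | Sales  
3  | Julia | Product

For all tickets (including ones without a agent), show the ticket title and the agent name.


LEFT JOIN keeps every row from tickets (the left table); where agent_id has no match in agents, the agent columns become NULL. Walk through each ticket:
  - ticket 1 (Broken link): agent_id=1 -> matches Uma
  - ticket 2 (Slow page load): agent_id=1 -> matches Uma
  - ticket 3 (Missing icon): agent_id=2 -> matches Wendy
  - ticket 4 (Null pointer): agent_id=1 -> matches Uma
  - ticket 5 (Wrong total): agent_id=3 -> matches Julia
  - ticket 6 (Login fails): agent_id=3 -> matches Julia
  - ticket 7 (Race condition): agent_id=NULL, no match -> kept with NULL
All 7 rows appear; 1 has NULL agent.

SQL:
SELECT a.title, b.name AS agent
FROM tickets a
LEFT JOIN agents b ON a.agent_id = b.id

Result:
title          | agent
---------------+------
Broken link    | Uma  
Slow page load | Uma  
Missing icon   | Wendy
Null pointer   | Uma  
Wrong total    | Julia
Login fails    | Julia
Race condition | NULL 


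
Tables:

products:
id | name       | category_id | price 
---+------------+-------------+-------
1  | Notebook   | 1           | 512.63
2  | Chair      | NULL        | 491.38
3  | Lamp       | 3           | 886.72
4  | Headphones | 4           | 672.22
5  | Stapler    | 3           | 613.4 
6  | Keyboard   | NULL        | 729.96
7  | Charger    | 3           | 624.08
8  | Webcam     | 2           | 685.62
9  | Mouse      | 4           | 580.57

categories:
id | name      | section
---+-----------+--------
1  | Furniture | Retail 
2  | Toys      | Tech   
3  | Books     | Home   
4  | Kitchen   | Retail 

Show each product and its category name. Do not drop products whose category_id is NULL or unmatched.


LEFT JOIN keeps every row from products (the left table); where category_id has no match in categories, the category columns become NULL. Walk through each product:
  - product 1 (Notebook): category_id=1 -> matches Furniture
  - product 2 (Chair): category_id=NULL, no match -> kept with NULL
  - product 3 (Lamp): category_id=3 -> matches Books
  - product 4 (Headphones): category_id=4 -> matches Kitchen
  - product 5 (Stapler): category_id=3 -> matches Books
  - product 6 (Keyboard): category_id=NULL, no match -> kept with NULL
  - product 7 (Charger): category_id=3 -> matches Books
  - product 8 (Webcam): category_id=2 -> matches Toys
  - product 9 (Mouse): category_id=4 -> matches Kitchen
All 9 rows appear; 2 have NULL category.

SQL:
SELECT a.name, b.name AS category
FROM products a
LEFT JOIN categories b ON a.category_id = b.id

Result:
name       | category 
-----------+----------
Notebook   | Furniture
Chair      | NULL     
Lamp       | Books    
Headphones | Kitchen  
Stapler    | Books    
Keyboard   | NULL     
Charger    | Books    
Webcam     | Toys     
Mouse      | Kitchen  


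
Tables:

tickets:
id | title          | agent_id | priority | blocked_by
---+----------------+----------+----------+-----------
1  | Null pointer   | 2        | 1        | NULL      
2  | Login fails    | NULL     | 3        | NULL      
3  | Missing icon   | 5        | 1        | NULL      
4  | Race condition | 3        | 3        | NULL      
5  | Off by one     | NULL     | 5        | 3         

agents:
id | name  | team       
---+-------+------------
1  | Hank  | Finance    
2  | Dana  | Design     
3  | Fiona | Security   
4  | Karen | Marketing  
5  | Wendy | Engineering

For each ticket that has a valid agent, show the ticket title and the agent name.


INNER JOIN keeps only tickets rows whose agent_id matches an id in agents. Walk through each ticket:
  - ticket 1 (Null pointer): agent_id=2 -> matches Dana
  - ticket 2 (Login fails): agent_id=NULL, no match -> dropped
  - ticket 3 (Missing icon): agent_id=5 -> matches Wendy
  - ticket 4 (Race condition): agent_id=3 -> matches Fiona
  - ticket 5 (Off by one): agent_id=NULL, no match -> dropped
So 2 of 5 rows are dropped.

SQL:
SELECT a.title, b.name AS agent
FROM tickets a
INNER JOIN agents b ON a.agent_id = b.id

Result:
title          | agent
---------------+------
Null pointer   | Dana 
Missing icon   | Wendy
Race condition | Fiona


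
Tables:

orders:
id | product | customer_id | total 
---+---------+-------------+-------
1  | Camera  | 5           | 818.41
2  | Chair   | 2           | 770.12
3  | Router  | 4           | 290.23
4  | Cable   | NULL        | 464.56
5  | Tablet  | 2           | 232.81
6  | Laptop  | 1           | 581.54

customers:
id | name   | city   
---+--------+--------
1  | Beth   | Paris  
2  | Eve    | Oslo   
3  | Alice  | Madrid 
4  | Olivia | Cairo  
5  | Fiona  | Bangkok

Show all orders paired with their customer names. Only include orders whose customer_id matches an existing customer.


INNER JOIN keeps only orders rows whose customer_id matches an id in customers. Walk through each order:
  - order 1 (Camera): customer_id=5 -> matches Fiona
  - order 2 (Chair): customer_id=2 -> matches Eve
  - order 3 (Router): customer_id=4 -> matches Olivia
  - order 4 (Cable): customer_id=NULL, no match -> dropped
  - order 5 (Tablet): customer_id=2 -> matches Eve
  - order 6 (Laptop): customer_id=1 -> matches Beth
So 1 of 6 rows is dropped.

SQL:
SELECT a.product, b.name AS customer
FROM orders a
INNER JOIN customers b ON a.customer_id = b.id

Result:
product | customer
--------+---------
Camera  | Fiona   
Chair   | Eve     
Router  | Olivia  
Tablet  | Eve     
Laptop  | Beth    


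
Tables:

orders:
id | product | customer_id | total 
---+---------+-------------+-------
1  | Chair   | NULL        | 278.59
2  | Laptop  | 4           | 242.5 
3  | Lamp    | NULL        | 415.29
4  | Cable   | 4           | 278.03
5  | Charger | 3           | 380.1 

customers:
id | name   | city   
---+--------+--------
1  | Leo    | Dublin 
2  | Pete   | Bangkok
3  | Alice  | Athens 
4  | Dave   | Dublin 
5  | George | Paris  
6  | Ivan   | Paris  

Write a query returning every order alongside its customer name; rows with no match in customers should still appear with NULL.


LEFT JOIN keeps every row from orders (the left table); where customer_id has no match in customers, the customer columns become NULL. Walk through each order:
  - order 1 (Chair): customer_id=NULL, no match -> kept with NULL
  - order 2 (Laptop): customer_id=4 -> matches Dave
  - order 3 (Lamp): customer_id=NULL, no match -> kept with NULL
  - order 4 (Cable): customer_id=4 -> matches Dave
  - order 5 (Charger): customer_id=3 -> matches Alice
All 5 rows appear; 2 have NULL customer.

SQL:
SELECT a.product, b.name AS customer
FROM orders a
LEFT JOIN customers b ON a.customer_id = b.id

Result:
product | customer
--------+---------
Chair   | NULL    
Laptop  | Dave    
Lamp    | NULL    
Cable   | Dave    
Charger | Alice   


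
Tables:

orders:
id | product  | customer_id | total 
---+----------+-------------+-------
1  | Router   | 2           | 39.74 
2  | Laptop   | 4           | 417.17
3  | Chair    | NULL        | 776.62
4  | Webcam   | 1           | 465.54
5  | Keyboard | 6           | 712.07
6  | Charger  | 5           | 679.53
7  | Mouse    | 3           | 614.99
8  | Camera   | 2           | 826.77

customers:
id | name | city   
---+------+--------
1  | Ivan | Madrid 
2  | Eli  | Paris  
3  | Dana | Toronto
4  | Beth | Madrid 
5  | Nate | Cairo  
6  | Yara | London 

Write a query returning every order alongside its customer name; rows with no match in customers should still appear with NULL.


LEFT JOIN keeps every row from orders (the left table); where customer_id has no match in customers, the customer columns become NULL. Walk through each order:
  - order 1 (Router): customer_id=2 -> matches Eli
  - order 2 (Laptop): customer_id=4 -> matches Beth
  - order 3 (Chair): customer_id=NULL, no match -> kept with NULL
  - order 4 (Webcam): customer_id=1 -> matches Ivan
  - order 5 (Keyboard): customer_id=6 -> matches Yara
  - order 6 (Charger): customer_id=5 -> matches Nate
  - order 7 (Mouse): customer_id=3 -> matches Dana
  - order 8 (Camera): customer_id=2 -> matches Eli
All 8 rows appear; 1 has NULL customer.

SQL:
SELECT a.product, b.name AS customer
FROM orders a
LEFT JOIN customers b ON a.customer_id = b.id

Result:
product  | customer
---------+---------
Router   | Eli     
Laptop   | Beth    
Chair    | NULL    
Webcam   | Ivan    
Keyboard | Yara    
Charger  | Nate    
Mouse    | Dana    
Camera   | Eli     


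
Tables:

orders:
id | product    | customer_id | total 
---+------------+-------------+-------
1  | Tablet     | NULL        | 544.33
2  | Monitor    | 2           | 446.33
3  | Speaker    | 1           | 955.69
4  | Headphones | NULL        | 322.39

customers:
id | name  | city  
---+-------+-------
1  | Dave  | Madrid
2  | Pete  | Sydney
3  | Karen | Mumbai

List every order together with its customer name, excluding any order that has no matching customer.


INNER JOIN keeps only orders rows whose customer_id matches an id in customers. Walk through each order:
  - order 1 (Tablet): customer_id=NULL, no match -> dropped
  - order 2 (Monitor): customer_id=2 -> matches Pete
  - order 3 (Speaker): customer_id=1 -> matches Dave
  - order 4 (Headphones): customer_id=NULL, no match -> dropped
So 2 of 4 rows are dropped.

SQL:
SELECT a.product, b.name AS customer
FROM orders a
INNER JOIN customers b ON a.customer_id = b.id

Result:
product | customer
--------+---------
Monitor | Pete    
Speaker | Dave    


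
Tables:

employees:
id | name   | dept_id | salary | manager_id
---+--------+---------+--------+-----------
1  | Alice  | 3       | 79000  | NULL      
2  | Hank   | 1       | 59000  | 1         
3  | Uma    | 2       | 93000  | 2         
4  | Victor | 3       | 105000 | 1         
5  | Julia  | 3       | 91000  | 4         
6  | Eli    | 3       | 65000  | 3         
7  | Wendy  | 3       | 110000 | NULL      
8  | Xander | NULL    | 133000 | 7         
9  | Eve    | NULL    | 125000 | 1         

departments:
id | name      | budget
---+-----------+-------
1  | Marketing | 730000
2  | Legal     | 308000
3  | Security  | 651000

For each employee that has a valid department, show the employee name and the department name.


INNER JOIN keeps only employees rows whose dept_id matches an id in departments. Walk through each employee:
  - employee 1 (Alice): dept_id=3 -> matches Security
  - employee 2 (Hank): dept_id=1 -> matches Marketing
  - employee 3 (Uma): dept_id=2 -> matches Legal
  - employee 4 (Victor): dept_id=3 -> matches Security
  - employee 5 (Julia): dept_id=3 -> matches Security
  - employee 6 (Eli): dept_id=3 -> matches Security
  - employee 7 (Wendy): dept_id=3 -> matches Security
  - employee 8 (Xander): dept_id=NULL, no match -> dropped
  - employee 9 (Eve): dept_id=NULL, no match -> dropped
So 2 of 9 rows are dropped.

SQL:
SELECT a.name, b.name AS department
FROM employees a
INNER JOIN departments b ON a.dept_id = b.id

Result:
name   | department
-------+-----------
Alice  | Security  
Hank   | Marketing 
Uma    | Legal     
Victor | Security  
Julia  | Security  
Eli    | Security  
Wendy  | Security  


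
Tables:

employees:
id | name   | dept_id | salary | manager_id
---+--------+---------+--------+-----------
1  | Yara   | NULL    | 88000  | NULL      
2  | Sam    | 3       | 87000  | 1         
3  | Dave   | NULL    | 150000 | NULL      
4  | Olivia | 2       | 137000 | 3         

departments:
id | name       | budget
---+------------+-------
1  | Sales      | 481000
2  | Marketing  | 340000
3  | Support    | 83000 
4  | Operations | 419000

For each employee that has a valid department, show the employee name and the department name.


INNER JOIN keeps only employees rows whose dept_id matches an id in departments. Walk through each employee:
  - employee 1 (Yara): dept_id=NULL, no match -> dropped
  - employee 2 (Sam): dept_id=3 -> matches Support
  - employee 3 (Dave): dept_id=NULL, no match -> dropped
  - employee 4 (Olivia): dept_id=2 -> matches Marketing
So 2 of 4 rows are dropped.

SQL:
SELECT a.name, b.name AS department
FROM employees a
INNER JOIN departments b ON a.dept_id = b.id

Result:
name   | department
-------+-----------
Sam    | Support   
Olivia | Marketing 


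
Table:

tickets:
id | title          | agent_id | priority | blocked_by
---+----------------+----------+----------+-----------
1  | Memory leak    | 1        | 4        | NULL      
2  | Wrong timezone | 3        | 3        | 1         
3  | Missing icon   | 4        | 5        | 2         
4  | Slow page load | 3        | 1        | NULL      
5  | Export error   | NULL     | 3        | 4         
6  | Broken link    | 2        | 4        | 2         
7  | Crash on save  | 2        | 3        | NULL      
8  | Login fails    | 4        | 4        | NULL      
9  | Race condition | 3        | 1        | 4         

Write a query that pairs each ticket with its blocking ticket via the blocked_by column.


This is a self-join: tickets is joined to a second copy of itself, matching each row's blocked_by to another row's id. Use LEFT JOIN so rows with blocked_by=NULL are kept.
  - ticket 1 (Memory leak): blocked_by=NULL -> NULL
  - ticket 2 (Wrong timezone): blocked_by=1 -> Memory leak
  - ticket 3 (Missing icon): blocked_by=2 -> Wrong timezone
  - ticket 4 (Slow page load): blocked_by=NULL -> NULL
  - ticket 5 (Export error): blocked_by=4 -> Slow page load
  - ticket 6 (Broken link): blocked_by=2 -> Wrong timezone
  - ticket 7 (Crash on save): blocked_by=NULL -> NULL
  - ticket 8 (Login fails): blocked_by=NULL -> NULL
  - ticket 9 (Race condition): blocked_by=4 -> Slow page load

SQL:
SELECT a.title AS item, b.title AS blocked_by
FROM tickets a
LEFT JOIN tickets b ON a.blocked_by = b.id

Result:
item           | blocked_by    
---------------+---------------
Memory leak    | NULL          
Wrong timezone | Memory leak   
Missing icon   | Wrong timezone
Slow page load | NULL          
Export error   | Slow page load
Broken link    | Wrong timezone
Crash on save  | NULL          
Login fails    | NULL          
Race condition | Slow page load


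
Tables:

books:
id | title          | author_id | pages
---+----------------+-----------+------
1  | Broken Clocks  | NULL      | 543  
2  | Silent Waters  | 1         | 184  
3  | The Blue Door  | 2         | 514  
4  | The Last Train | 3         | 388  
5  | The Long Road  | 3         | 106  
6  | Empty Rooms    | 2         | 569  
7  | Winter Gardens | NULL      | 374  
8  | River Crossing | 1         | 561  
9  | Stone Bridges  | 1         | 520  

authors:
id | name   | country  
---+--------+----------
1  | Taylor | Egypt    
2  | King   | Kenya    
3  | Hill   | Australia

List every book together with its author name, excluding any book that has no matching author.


INNER JOIN keeps only books rows whose author_id matches an id in authors. Walk through each book:
  - book 1 (Broken Clocks): author_id=NULL, no match -> dropped
  - book 2 (Silent Waters): author_id=1 -> matches Taylor
  - book 3 (The Blue Door): author_id=2 -> matches King
  - book 4 (The Last Train): author_id=3 -> matches Hill
  - book 5 (The Long Road): author_id=3 -> matches Hill
  - book 6 (Empty Rooms): author_id=2 -> matches King
  - book 7 (Winter Gardens): author_id=NULL, no match -> dropped
  - book 8 (River Crossing): author_id=1 -> matches Taylor
  - book 9 (Stone Bridges): author_id=1 -> matches Taylor
So 2 of 9 rows are dropped.

SQL:
SELECT a.title, b.name AS author
FROM books a
INNER JOIN authors b ON a.author_id = b.id

Result:
title          | author
---------------+-------
Silent Waters  | Taylor
The Blue Door  | King  
The Last Train | Hill  
The Long Road  | Hill  
Empty Rooms    | King  
River Crossing | Taylor
Stone Bridges  | Taylor


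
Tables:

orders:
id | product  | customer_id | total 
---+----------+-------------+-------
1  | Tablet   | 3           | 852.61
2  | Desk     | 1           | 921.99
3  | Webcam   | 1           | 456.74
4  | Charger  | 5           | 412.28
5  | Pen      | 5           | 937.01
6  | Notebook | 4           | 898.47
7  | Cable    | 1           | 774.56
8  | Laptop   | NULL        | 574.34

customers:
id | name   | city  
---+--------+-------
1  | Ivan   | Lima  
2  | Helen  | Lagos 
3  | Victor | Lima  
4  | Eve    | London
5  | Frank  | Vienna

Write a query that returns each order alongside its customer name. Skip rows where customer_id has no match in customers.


INNER JOIN keeps only orders rows whose customer_id matches an id in customers. Walk through each order:
  - order 1 (Tablet): customer_id=3 -> matches Victor
  - order 2 (Desk): customer_id=1 -> matches Ivan
  - order 3 (Webcam): customer_id=1 -> matches Ivan
  - order 4 (Charger): customer_id=5 -> matches Frank
  - order 5 (Pen): customer_id=5 -> matches Frank
  - order 6 (Notebook): customer_id=4 -> matches Eve
  - order 7 (Cable): customer_id=1 -> matches Ivan
  - order 8 (Laptop): customer_id=NULL, no match -> dropped
So 1 of 8 rows is dropped.

SQL:
SELECT a.product, b.name AS customer
FROM orders a
INNER JOIN customers b ON a.customer_id = b.id

Result:
product  | customer
---------+---------
Tablet   | Victor  
Desk     | Ivan    
Webcam   | Ivan    
Charger  | Frank   
Pen      | Frank   
Notebook | Eve     
Cable    | Ivan    


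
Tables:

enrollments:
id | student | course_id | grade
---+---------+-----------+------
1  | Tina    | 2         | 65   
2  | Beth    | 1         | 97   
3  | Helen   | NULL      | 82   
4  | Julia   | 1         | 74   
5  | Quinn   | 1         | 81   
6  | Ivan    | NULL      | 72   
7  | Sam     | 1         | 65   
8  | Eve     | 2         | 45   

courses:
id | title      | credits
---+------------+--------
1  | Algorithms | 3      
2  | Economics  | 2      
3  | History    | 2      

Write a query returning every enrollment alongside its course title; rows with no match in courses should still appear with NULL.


LEFT JOIN keeps every row from enrollments (the left table); where course_id has no match in courses, the course columns become NULL. Walk through each enrollment:
  - enrollment 1 (Tina): course_id=2 -> matches Economics
  - enrollment 2 (Beth): course_id=1 -> matches Algorithms
  - enrollment 3 (Helen): course_id=NULL, no match -> kept with NULL
  - enrollment 4 (Julia): course_id=1 -> matches Algorithms
  - enrollment 5 (Quinn): course_id=1 -> matches Algorithms
  - enrollment 6 (Ivan): course_id=NULL, no match -> kept with NULL
  - enrollment 7 (Sam): course_id=1 -> matches Algorithms
  - enrollment 8 (Eve): course_id=2 -> matches Economics
All 8 rows appear; 2 have NULL course.

SQL:
SELECT a.student, b.title AS course
FROM enrollments a
LEFT JOIN courses b ON a.course_id = b.id

Result:
student | course    
--------+-----------
Tina    | Economics 
Beth    | Algorithms
Helen   | NULL      
Julia   | Algorithms
Quinn   | Algorithms
Ivan    | NULL      
Sam     | Algorithms
Eve     | Economics 


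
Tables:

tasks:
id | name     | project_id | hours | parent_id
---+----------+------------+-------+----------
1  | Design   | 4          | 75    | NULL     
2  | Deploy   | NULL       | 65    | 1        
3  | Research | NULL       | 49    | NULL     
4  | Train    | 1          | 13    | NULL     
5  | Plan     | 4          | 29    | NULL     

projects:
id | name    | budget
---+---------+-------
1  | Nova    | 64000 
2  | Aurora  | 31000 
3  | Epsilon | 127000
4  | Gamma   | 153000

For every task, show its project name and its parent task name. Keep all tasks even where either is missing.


Two LEFT JOINs from the same base table tasks: one to projects via project_id, one to tasks itself via parent_id. Both are LEFT so every task is preserved.
Match against projects:
  - task 1 (Design): project_id=4 -> matches Gamma
  - task 2 (Deploy): project_id=NULL, no match -> kept with NULL
  - task 3 (Research): project_id=NULL, no match -> kept with NULL
  - task 4 (Train): project_id=1 -> matches Nova
  - task 5 (Plan): project_id=4 -> matches Gamma
Match against tasks (self):
  - task 1 (Design): parent_id=NULL -> NULL
  - task 2 (Deploy): parent_id=1 -> Design
  - task 3 (Research): parent_id=NULL -> NULL
  - task 4 (Train): parent_id=NULL -> NULL
  - task 5 (Plan): parent_id=NULL -> NULL

SQL:
SELECT a.name, b.name AS project, c.name AS parent
FROM tasks a
LEFT JOIN projects b ON a.project_id = b.id
LEFT JOIN tasks c ON a.parent_id = c.id

Result:
name     | project | parent
---------+---------+-------
Design   | Gamma   | NULL  
Deploy   | NULL    | Design
Research | NULL    | NULL  
Train    | Nova    | NULL  
Plan     | Gamma   | NULL  


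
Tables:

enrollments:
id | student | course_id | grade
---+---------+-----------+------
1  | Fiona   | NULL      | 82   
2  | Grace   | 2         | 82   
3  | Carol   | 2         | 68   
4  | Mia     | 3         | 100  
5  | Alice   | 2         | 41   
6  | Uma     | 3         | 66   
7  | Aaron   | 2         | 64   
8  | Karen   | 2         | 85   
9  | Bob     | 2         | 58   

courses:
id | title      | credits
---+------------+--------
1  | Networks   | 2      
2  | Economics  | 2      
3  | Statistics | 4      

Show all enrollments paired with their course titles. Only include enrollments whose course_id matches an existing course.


INNER JOIN keeps only enrollments rows whose course_id matches an id in courses. Walk through each enrollment:
  - enrollment 1 (Fiona): course_id=NULL, no match -> dropped
  - enrollment 2 (Grace): course_id=2 -> matches Economics
  - enrollment 3 (Carol): course_id=2 -> matches Economics
  - enrollment 4 (Mia): course_id=3 -> matches Statistics
  - enrollment 5 (Alice): course_id=2 -> matches Economics
  - enrollment 6 (Uma): course_id=3 -> matches Statistics
  - enrollment 7 (Aaron): course_id=2 -> matches Economics
  - enrollment 8 (Karen): course_id=2 -> matches Economics
  - enrollment 9 (Bob): course_id=2 -> matches Economics
So 1 of 9 rows is dropped.

SQL:
SELECT a.student, b.title AS course
FROM enrollments a
INNER JOIN courses b ON a.course_id = b.id

Result:
student | course    
--------+-----------
Grace   | Economics 
Carol   | Economics 
Mia     | Statistics
Alice   | Economics 
Uma     | Statistics
Aaron   | Economics 
Karen   | Economics 
Bob     | Economics 


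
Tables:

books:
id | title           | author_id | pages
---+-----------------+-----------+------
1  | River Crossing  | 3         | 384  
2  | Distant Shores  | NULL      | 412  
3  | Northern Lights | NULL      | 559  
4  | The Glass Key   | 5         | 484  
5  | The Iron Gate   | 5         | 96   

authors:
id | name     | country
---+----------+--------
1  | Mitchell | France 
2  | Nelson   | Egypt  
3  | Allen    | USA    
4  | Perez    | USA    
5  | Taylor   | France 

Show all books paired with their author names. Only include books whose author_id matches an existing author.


INNER JOIN keeps only books rows whose author_id matches an id in authors. Walk through each book:
  - book 1 (River Crossing): author_id=3 -> matches Allen
  - book 2 (Distant Shores): author_id=NULL, no match -> dropped
  - book 3 (Northern Lights): author_id=NULL, no match -> dropped
  - book 4 (The Glass Key): author_id=5 -> matches Taylor
  - book 5 (The Iron Gate): author_id=5 -> matches Taylor
So 2 of 5 rows are dropped.

SQL:
SELECT a.title, b.name AS author
FROM books a
INNER JOIN authors b ON a.author_id = b.id

Result:
title          | author
---------------+-------
River Crossing | Allen 
The Glass Key  | Taylor
The Iron Gate  | Taylor


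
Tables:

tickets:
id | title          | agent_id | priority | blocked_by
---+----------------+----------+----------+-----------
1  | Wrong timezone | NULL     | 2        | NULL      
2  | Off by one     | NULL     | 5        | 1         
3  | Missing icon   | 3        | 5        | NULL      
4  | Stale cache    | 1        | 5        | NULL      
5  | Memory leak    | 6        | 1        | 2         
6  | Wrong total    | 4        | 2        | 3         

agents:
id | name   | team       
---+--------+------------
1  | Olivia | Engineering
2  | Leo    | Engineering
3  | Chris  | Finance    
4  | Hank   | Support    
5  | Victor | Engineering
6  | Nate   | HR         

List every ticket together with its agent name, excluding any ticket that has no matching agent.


INNER JOIN keeps only tickets rows whose agent_id matches an id in agents. Walk through each ticket:
  - ticket 1 (Wrong timezone): agent_id=NULL, no match -> dropped
  - ticket 2 (Off by one): agent_id=NULL, no match -> dropped
  - ticket 3 (Missing icon): agent_id=3 -> matches Chris
  - ticket 4 (Stale cache): agent_id=1 -> matches Olivia
  - ticket 5 (Memory leak): agent_id=6 -> matches Nate
  - ticket 6 (Wrong total): agent_id=4 -> matches Hank
So 2 of 6 rows are dropped.

SQL:
SELECT a.title, b.name AS agent
FROM tickets a
INNER JOIN agents b ON a.agent_id = b.id

Result:
title        | agent 
-------------+-------
Missing icon | Chris 
Stale cache  | Olivia
Memory leak  | Nate  
Wrong total  | Hank  


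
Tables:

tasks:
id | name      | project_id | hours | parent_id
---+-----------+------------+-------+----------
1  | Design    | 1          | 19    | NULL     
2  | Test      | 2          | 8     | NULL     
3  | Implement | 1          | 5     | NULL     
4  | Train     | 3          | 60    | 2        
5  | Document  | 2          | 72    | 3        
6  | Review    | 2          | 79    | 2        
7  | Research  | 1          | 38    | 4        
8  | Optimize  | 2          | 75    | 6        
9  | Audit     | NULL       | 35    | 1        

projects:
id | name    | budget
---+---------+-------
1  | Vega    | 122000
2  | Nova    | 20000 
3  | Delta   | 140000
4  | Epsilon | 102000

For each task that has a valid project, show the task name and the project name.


INNER JOIN keeps only tasks rows whose project_id matches an id in projects. Walk through each task:
  - task 1 (Design): project_id=1 -> matches Vega
  - task 2 (Test): project_id=2 -> matches Nova
  - task 3 (Implement): project_id=1 -> matches Vega
  - task 4 (Train): project_id=3 -> matches Delta
  - task 5 (Document): project_id=2 -> matches Nova
  - task 6 (Review): project_id=2 -> matches Nova
  - task 7 (Research): project_id=1 -> matches Vega
  - task 8 (Optimize): project_id=2 -> matches Nova
  - task 9 (Audit): project_id=NULL, no match -> dropped
So 1 of 9 rows is dropped.

SQL:
SELECT a.name, b.name AS project
FROM tasks a
INNER JOIN projects b ON a.project_id = b.id

Result:
name      | project
----------+--------
Design    | Vega   
Test      | Nova   
Implement | Vega   
Train     | Delta  
Document  | Nova   
Review    | Nova   
Research  | Vega   
Optimize  | Nova   


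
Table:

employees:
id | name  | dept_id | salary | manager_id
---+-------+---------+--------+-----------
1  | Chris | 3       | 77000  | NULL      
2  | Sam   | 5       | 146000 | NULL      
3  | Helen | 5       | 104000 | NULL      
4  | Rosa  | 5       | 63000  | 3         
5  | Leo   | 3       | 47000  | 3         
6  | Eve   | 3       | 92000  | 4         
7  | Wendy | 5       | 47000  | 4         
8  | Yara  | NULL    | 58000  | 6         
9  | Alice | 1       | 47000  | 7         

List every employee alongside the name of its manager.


This is a self-join: employees is joined to a second copy of itself, matching each row's manager_id to another row's id. Use LEFT JOIN so rows with manager_id=NULL are kept.
  - employee 1 (Chris): manager_id=NULL -> NULL
  - employee 2 (Sam): manager_id=NULL -> NULL
  - employee 3 (Helen): manager_id=NULL -> NULL
  - employee 4 (Rosa): manager_id=3 -> Helen
  - employee 5 (Leo): manager_id=3 -> Helen
  - employee 6 (Eve): manager_id=4 -> Rosa
  - employee 7 (Wendy): manager_id=4 -> Rosa
  - employee 8 (Yara): manager_id=6 -> Eve
  - employee 9 (Alice): manager_id=7 -> Wendy

SQL:
SELECT a.name AS item, b.name AS manager
FROM employees a
LEFT JOIN employees b ON a.manager_id = b.id

Result:
item  | manager
------+--------
Chris | NULL   
Sam   | NULL   
Helen | NULL   
Rosa  | Helen  
Leo   | Helen  
Eve   | Rosa   
Wendy | Rosa   
Yara  | Eve    
Alice | Wendy  
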